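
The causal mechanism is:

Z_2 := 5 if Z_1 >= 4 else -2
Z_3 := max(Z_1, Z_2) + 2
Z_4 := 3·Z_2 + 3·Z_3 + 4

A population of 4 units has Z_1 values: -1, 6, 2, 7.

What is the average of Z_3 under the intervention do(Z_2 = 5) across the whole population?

7.75

Every unit gets Z_2=5 under the intervention. Z_3 values become 7, 8, 7, 9; E[Z_3|do(Z_2=5)] = 7.75.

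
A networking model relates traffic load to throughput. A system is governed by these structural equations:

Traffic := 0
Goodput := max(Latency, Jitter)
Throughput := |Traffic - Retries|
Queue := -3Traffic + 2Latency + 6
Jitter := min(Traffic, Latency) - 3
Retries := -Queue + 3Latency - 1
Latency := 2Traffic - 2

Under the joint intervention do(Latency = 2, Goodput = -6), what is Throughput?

5

Under do(Latency = 2, Goodput = -6), each intervened variable's structural equation is replaced by its fixed value.
Queue = -3Traffic + 2Latency + 6  [with Traffic=0, Latency=2]  = 10
Retries = -Queue + 3Latency - 1  [with Queue=10, Latency=2]  = -5
Throughput = |Traffic - Retries|  [with Traffic=0, Retries=-5]  = 5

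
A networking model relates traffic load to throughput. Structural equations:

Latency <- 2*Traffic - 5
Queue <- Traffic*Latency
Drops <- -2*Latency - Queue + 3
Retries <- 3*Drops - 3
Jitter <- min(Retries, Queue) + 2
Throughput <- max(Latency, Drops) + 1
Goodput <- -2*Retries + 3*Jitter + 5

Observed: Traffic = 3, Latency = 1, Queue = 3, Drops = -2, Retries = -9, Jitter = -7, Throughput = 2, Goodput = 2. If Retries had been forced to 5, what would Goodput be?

10

do(Retries=5) replaces the equation Retries <- 3*Drops - 3 with the constant Retries = 5.
Latency = 2*Traffic - 5  [with Traffic=3]  = 1
Queue = Traffic*Latency  [with Traffic=3, Latency=1]  = 3
Jitter = min(Retries, Queue) + 2  [with Retries=5, Queue=3]  = 5
Goodput = -2*Retries + 3*Jitter + 5  [with Retries=5, Jitter=5]  = 10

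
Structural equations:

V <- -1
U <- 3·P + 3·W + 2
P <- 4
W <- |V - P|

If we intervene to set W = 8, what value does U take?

38

The intervention breaks the incoming arrows to W: W <- |V - P| no longer applies, and W = 8.
U = 3·P + 3·W + 2  [with P=4, W=8]  = 38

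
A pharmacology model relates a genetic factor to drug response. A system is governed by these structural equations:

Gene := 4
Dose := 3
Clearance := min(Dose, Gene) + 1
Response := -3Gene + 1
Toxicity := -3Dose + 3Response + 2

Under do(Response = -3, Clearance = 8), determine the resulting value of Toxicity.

The joint intervention fixes Response = -3, Clearance = 8, removing each variable's own equation.
Toxicity = -3Dose + 3Response + 2  [with Dose=3, Response=-3]  = -16

-16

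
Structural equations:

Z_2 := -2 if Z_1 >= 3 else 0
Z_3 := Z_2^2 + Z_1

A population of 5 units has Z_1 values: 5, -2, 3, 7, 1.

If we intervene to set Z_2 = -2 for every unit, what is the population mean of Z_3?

do(Z_2=-2) breaks Z_2's dependence on Z_1. With Z_2=-2 fixed, Z_3 across the units is 9, 2, 7, 11, 5, mean 6.8.

6.8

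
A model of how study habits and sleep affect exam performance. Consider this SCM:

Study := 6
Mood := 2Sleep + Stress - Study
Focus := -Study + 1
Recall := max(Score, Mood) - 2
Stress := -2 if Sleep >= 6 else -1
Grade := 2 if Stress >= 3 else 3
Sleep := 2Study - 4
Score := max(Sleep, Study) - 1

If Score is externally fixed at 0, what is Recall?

6

Under do(Score=0), the mechanism Score := max(Sleep, Study) - 1 is discarded; Score is fixed at 0.
Sleep = 2Study - 4  [with Study=6]  = 8
Stress = -2 if Sleep >= 6 else -1  [with Sleep=8]  = -2
Mood = 2Sleep + Stress - Study  [with Sleep=8, Stress=-2, Study=6]  = 8
Recall = max(Score, Mood) - 2  [with Score=0, Mood=8]  = 6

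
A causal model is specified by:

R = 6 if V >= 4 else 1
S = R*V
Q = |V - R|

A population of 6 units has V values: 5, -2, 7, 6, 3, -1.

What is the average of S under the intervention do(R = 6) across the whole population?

18

do(R=6) breaks R's dependence on V. With R=6 fixed, S across the units is 30, -12, 42, 36, 18, -6, mean 18.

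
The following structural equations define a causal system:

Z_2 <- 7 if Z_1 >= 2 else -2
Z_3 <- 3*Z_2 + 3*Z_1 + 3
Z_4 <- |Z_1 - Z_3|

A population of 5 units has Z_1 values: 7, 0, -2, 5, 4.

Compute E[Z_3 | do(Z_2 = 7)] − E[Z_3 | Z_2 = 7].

do(Z_2=7) breaks Z_2's dependence on Z_1. With Z_2=7 fixed, Z_3 across the units is 45, 24, 18, 39, 36, mean 32.4.
Conditioning on Z_2=7 selects the 3 unit(s) with Z_1 ∈ {7, 5, 4}. Their Z_3 values: 45, 39, 36. Mean = 40.
Difference = 32.4 − 40 = -7.6.

-7.6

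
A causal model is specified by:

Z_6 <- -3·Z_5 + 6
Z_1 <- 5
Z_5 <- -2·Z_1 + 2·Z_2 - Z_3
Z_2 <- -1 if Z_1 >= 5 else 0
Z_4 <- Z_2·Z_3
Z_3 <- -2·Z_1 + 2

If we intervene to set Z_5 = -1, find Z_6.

9

The intervention breaks the incoming arrows to Z_5: Z_5 <- -2·Z_1 + 2·Z_2 - Z_3 no longer applies, and Z_5 = -1.
Z_6 = -3·Z_5 + 6  [with Z_5=-1]  = 9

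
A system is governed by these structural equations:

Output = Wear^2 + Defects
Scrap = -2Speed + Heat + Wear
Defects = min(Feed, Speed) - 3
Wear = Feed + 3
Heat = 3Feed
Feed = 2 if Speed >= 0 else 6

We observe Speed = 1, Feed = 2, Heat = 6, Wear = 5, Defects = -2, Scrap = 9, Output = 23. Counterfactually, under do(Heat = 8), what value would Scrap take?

The intervention breaks the incoming arrows to Heat: Heat = 3Feed no longer applies, and Heat = 8.
Feed = 2 if Speed >= 0 else 6  [with Speed=1]  = 2
Wear = Feed + 3  [with Feed=2]  = 5
Scrap = -2Speed + Heat + Wear  [with Speed=1, Heat=8, Wear=5]  = 11

11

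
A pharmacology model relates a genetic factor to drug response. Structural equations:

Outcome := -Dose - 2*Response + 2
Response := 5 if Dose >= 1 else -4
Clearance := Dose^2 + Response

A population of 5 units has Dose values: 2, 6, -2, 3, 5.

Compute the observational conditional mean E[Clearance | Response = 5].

Conditioning on Response=5 selects the 4 unit(s) with Dose ∈ {2, 6, 3, 5}. Their Clearance values: 9, 41, 14, 30. Mean = 23.5.

23.5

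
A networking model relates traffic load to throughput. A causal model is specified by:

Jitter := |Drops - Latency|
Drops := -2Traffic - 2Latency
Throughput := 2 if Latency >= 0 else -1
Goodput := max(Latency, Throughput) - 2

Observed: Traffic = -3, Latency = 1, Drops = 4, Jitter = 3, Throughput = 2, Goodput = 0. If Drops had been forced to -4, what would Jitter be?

The intervention breaks the incoming arrows to Drops: Drops := -2Traffic - 2Latency no longer applies, and Drops = -4.
Jitter = |Drops - Latency|  [with Drops=-4, Latency=1]  = 5

5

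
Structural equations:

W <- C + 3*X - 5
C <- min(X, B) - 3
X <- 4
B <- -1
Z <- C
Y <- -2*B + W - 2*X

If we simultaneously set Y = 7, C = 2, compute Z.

The joint intervention fixes Y = 7, C = 2, removing each variable's own equation.
Z = C  [with C=2]  = 2

2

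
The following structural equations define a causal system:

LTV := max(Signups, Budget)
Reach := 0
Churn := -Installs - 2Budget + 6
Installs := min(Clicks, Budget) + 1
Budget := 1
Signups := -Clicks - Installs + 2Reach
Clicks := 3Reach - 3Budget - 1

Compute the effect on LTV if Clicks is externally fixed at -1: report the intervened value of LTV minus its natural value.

-6

The intervention breaks the incoming arrows to Clicks: Clicks := 3Reach - 3Budget - 1 no longer applies, and Clicks = -1.
Installs = min(Clicks, Budget) + 1  [with Clicks=-1, Budget=1]  = 0
Signups = -Clicks - Installs + 2Reach  [with Clicks=-1, Installs=0, Reach=0]  = 1
LTV = max(Signups, Budget)  [with Signups=1, Budget=1]  = 1
Without intervention: Clicks = 3Reach - 3Budget - 1  [with Reach=0, Budget=1]  = -4; Installs = min(Clicks, Budget) + 1  [with Clicks=-4, Budget=1]  = -3; Signups = -Clicks - Installs + 2Reach  [with Clicks=-4, Installs=-3, Reach=0]  = 7; LTV = max(Signups, Budget)  [with Signups=7, Budget=1]  = 7.
Change = 1 − 7 = -6.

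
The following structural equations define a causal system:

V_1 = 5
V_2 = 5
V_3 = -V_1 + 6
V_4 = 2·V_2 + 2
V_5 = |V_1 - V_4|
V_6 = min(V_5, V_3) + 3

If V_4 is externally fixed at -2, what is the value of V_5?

Intervening sets V_4 = -2 and removes its equation (V_4 = 2·V_2 + 2).
V_5 = |V_1 - V_4|  [with V_1=5, V_4=-2]  = 7

7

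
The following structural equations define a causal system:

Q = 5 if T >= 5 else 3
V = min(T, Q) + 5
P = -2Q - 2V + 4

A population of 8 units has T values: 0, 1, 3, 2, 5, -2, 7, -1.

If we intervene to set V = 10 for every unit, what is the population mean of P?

The intervention sets V=10 in all 8 units regardless of T. Recomputing P per unit gives -22, -22, -22, -22, -26, -22, -26, -22; average -23.

-23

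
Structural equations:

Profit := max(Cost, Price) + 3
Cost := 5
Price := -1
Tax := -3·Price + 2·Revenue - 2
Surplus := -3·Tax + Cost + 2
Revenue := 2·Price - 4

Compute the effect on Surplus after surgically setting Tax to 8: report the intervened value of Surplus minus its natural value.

-57

Under do(Tax=8), the mechanism Tax := -3·Price + 2·Revenue - 2 is discarded; Tax is fixed at 8.
Surplus = -3·Tax + Cost + 2  [with Tax=8, Cost=5]  = -17
Without intervention: Revenue = 2·Price - 4  [with Price=-1]  = -6; Tax = -3·Price + 2·Revenue - 2  [with Price=-1, Revenue=-6]  = -11; Surplus = -3·Tax + Cost + 2  [with Tax=-11, Cost=5]  = 40.
Change = -17 − 40 = -57.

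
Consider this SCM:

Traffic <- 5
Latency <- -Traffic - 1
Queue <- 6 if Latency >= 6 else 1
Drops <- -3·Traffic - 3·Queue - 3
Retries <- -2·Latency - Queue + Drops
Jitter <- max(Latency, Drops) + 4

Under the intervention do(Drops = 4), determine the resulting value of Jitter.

8

Under do(Drops=4), the mechanism Drops <- -3·Traffic - 3·Queue - 3 is discarded; Drops is fixed at 4.
Latency = -Traffic - 1  [with Traffic=5]  = -6
Jitter = max(Latency, Drops) + 4  [with Latency=-6, Drops=4]  = 8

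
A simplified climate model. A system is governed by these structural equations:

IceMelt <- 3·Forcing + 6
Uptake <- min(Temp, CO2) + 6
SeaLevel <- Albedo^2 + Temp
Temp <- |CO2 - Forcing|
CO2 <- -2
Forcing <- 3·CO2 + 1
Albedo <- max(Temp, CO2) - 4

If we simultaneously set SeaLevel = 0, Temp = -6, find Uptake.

Under do(SeaLevel = 0, Temp = -6), each intervened variable's structural equation is replaced by its fixed value.
Uptake = min(Temp, CO2) + 6  [with Temp=-6, CO2=-2]  = 0

0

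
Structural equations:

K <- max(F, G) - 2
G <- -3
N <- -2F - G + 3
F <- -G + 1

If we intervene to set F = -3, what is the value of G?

-3

Under do(F=-3), the mechanism F <- -G + 1 is discarded; F is fixed at -3.
G is not downstream of the intervention, so its value is determined by the original equations.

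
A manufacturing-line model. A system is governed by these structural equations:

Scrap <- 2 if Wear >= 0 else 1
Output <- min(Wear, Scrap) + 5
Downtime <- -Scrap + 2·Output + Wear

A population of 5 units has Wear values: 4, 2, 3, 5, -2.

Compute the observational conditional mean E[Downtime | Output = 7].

15.5

E[Downtime|Output=7] averages over only the 4 units with Output=7 (Wear = 4, 2, 3, 5): Downtime = 16, 14, 15, 17, mean 15.5.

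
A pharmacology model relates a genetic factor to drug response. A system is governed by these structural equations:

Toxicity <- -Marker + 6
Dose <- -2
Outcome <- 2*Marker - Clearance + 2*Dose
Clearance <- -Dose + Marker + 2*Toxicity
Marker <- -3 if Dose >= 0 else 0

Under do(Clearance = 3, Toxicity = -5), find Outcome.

The joint intervention fixes Clearance = 3, Toxicity = -5, removing each variable's own equation.
Marker = -3 if Dose >= 0 else 0  [with Dose=-2]  = 0
Outcome = 2*Marker - Clearance + 2*Dose  [with Marker=0, Clearance=3, Dose=-2]  = -7

-7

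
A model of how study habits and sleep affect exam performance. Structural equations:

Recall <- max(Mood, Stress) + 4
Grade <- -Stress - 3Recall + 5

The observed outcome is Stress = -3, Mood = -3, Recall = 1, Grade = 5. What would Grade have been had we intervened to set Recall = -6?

The intervention breaks the incoming arrows to Recall: Recall <- max(Mood, Stress) + 4 no longer applies, and Recall = -6.
Grade = -Stress - 3Recall + 5  [with Stress=-3, Recall=-6]  = 26

26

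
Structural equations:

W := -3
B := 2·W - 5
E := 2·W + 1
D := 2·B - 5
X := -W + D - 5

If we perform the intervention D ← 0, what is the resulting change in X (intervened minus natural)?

Intervening sets D = 0 and removes its equation (D := 2·B - 5).
X = -W + D - 5  [with W=-3, D=0]  = -2
Without intervention: B = 2·W - 5  [with W=-3]  = -11; D = 2·B - 5  [with B=-11]  = -27; X = -W + D - 5  [with W=-3, D=-27]  = -29.
Change = -2 − (-29) = 27.

27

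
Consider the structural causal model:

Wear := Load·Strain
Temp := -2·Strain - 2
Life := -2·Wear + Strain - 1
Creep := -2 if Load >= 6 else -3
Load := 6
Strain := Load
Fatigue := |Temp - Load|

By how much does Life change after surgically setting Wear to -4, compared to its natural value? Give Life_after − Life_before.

Under do(Wear=-4), the mechanism Wear := Load·Strain is discarded; Wear is fixed at -4.
Strain = Load  [with Load=6]  = 6
Life = -2·Wear + Strain - 1  [with Wear=-4, Strain=6]  = 13
Without intervention: Strain = Load  [with Load=6]  = 6; Wear = Load·Strain  [with Load=6, Strain=6]  = 36; Life = -2·Wear + Strain - 1  [with Wear=36, Strain=6]  = -67.
Change = 13 − (-67) = 80.

80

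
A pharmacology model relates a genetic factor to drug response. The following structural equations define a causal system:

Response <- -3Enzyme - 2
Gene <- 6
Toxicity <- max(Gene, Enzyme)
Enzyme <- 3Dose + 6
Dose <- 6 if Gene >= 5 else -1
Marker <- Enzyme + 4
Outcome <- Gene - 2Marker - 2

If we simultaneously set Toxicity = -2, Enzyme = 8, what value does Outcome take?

Under do(Toxicity = -2, Enzyme = 8), each intervened variable's structural equation is replaced by its fixed value.
Marker = Enzyme + 4  [with Enzyme=8]  = 12
Outcome = Gene - 2Marker - 2  [with Gene=6, Marker=12]  = -20

-20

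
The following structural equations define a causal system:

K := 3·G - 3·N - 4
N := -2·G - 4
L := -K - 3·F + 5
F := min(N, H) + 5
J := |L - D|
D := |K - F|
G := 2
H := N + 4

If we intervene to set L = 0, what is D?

29

Intervening sets L = 0 and removes its equation (L := -K - 3·F + 5).
Since D is not a descendant of the intervened variable, it is unaffected.
N = -2·G - 4  [with G=2]  = -8
H = N + 4  [with N=-8]  = -4
K = 3·G - 3·N - 4  [with G=2, N=-8]  = 26
F = min(N, H) + 5  [with N=-8, H=-4]  = -3
D = |K - F|  [with K=26, F=-3]  = 29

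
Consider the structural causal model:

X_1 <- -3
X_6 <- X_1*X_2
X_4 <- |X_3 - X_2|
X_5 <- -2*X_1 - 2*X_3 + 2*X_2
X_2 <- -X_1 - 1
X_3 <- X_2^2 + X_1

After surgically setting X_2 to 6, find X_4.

27

Under do(X_2=6), the mechanism X_2 <- -X_1 - 1 is discarded; X_2 is fixed at 6.
X_3 = X_2^2 + X_1  [with X_2=6, X_1=-3]  = 33
X_4 = |X_3 - X_2|  [with X_3=33, X_2=6]  = 27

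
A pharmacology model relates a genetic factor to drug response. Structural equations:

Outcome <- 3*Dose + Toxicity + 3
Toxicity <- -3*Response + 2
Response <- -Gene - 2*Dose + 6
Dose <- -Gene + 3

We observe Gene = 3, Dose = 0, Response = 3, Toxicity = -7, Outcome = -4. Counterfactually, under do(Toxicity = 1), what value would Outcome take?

Intervening sets Toxicity = 1 and removes its equation (Toxicity <- -3*Response + 2).
Dose = -Gene + 3  [with Gene=3]  = 0
Outcome = 3*Dose + Toxicity + 3  [with Dose=0, Toxicity=1]  = 4

4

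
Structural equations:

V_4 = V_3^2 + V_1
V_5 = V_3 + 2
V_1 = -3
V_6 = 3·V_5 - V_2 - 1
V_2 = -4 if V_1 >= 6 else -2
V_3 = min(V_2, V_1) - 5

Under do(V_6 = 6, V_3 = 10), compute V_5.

12

Under do(V_6 = 6, V_3 = 10), each intervened variable's structural equation is replaced by its fixed value.
V_5 = V_3 + 2  [with V_3=10]  = 12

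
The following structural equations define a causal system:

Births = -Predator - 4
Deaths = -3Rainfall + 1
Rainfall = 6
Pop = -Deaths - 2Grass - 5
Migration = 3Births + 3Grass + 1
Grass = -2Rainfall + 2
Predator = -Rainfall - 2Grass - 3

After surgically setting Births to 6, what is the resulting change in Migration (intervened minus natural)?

63

Under do(Births=6), the mechanism Births = -Predator - 4 is discarded; Births is fixed at 6.
Grass = -2Rainfall + 2  [with Rainfall=6]  = -10
Migration = 3Births + 3Grass + 1  [with Births=6, Grass=-10]  = -11
Without intervention: Grass = -2Rainfall + 2  [with Rainfall=6]  = -10; Predator = -Rainfall - 2Grass - 3  [with Rainfall=6, Grass=-10]  = 11; Births = -Predator - 4  [with Predator=11]  = -15; Migration = 3Births + 3Grass + 1  [with Births=-15, Grass=-10]  = -74.
Change = -11 − (-74) = 63.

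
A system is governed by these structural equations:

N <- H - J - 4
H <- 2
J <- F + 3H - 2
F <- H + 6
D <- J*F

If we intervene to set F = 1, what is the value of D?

do(F=1) replaces the equation F <- H + 6 with the constant F = 1.
J = F + 3H - 2  [with F=1, H=2]  = 5
D = J*F  [with J=5, F=1]  = 5

5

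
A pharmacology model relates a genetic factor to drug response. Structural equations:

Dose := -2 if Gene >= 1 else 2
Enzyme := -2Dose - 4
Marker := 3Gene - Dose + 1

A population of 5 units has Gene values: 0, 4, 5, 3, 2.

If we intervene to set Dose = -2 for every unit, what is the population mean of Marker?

11.4

Under do(Dose=-2), Dose's equation is replaced by Dose=-2 for every unit. Per-unit Marker: 3, 15, 18, 12, 9. Mean = 11.4.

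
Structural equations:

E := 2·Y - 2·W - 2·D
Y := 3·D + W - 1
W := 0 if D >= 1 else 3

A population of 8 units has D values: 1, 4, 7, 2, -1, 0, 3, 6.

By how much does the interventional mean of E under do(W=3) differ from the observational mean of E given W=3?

13

Under do(W=3), W's equation is replaced by W=3 for every unit. Per-unit E: 2, 14, 26, 6, -6, -2, 10, 22. Mean = 9.
E[E|W=3] averages over only the 2 units with W=3 (D = -1, 0): E = -6, -2, mean -4.
Difference = 9 − (-4) = 13.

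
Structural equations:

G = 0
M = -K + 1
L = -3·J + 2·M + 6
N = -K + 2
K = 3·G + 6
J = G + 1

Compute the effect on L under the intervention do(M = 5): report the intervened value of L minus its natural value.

20

The intervention breaks the incoming arrows to M: M = -K + 1 no longer applies, and M = 5.
J = G + 1  [with G=0]  = 1
L = -3·J + 2·M + 6  [with J=1, M=5]  = 13
Without intervention: K = 3·G + 6  [with G=0]  = 6; M = -K + 1  [with K=6]  = -5; J = G + 1  [with G=0]  = 1; L = -3·J + 2·M + 6  [with J=1, M=-5]  = -7.
Change = 13 − (-7) = 20.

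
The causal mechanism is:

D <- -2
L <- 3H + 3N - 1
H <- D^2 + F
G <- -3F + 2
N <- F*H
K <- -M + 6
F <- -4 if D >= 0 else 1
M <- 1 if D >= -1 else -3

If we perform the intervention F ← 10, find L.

461

do(F=10) replaces the equation F <- -4 if D >= 0 else 1 with the constant F = 10.
H = D^2 + F  [with D=-2, F=10]  = 14
N = F*H  [with F=10, H=14]  = 140
L = 3H + 3N - 1  [with H=14, N=140]  = 461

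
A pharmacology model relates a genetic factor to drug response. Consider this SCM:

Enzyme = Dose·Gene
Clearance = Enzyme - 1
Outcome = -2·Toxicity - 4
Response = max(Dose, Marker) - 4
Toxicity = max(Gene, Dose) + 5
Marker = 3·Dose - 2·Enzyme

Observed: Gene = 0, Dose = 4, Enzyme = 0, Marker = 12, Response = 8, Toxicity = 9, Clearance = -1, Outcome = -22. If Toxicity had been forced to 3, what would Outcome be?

-10

Intervening sets Toxicity = 3 and removes its equation (Toxicity = max(Gene, Dose) + 5).
Outcome = -2·Toxicity - 4  [with Toxicity=3]  = -10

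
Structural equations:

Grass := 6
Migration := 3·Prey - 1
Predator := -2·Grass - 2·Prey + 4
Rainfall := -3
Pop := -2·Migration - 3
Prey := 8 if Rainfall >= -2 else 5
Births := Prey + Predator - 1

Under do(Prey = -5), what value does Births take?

do(Prey=-5) replaces the equation Prey := 8 if Rainfall >= -2 else 5 with the constant Prey = -5.
Predator = -2·Grass - 2·Prey + 4  [with Grass=6, Prey=-5]  = 2
Births = Prey + Predator - 1  [with Prey=-5, Predator=2]  = -4

-4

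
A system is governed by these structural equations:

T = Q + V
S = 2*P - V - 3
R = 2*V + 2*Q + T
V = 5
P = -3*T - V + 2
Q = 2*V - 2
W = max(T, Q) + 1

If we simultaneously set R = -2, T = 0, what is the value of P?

Under do(R = -2, T = 0), each intervened variable's structural equation is replaced by its fixed value.
P = -3*T - V + 2  [with T=0, V=5]  = -3

-3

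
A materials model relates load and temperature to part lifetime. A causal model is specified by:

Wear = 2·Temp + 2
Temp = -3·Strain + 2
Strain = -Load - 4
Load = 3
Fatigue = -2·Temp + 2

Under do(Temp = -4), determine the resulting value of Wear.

The intervention breaks the incoming arrows to Temp: Temp = -3·Strain + 2 no longer applies, and Temp = -4.
Wear = 2·Temp + 2  [with Temp=-4]  = -6

-6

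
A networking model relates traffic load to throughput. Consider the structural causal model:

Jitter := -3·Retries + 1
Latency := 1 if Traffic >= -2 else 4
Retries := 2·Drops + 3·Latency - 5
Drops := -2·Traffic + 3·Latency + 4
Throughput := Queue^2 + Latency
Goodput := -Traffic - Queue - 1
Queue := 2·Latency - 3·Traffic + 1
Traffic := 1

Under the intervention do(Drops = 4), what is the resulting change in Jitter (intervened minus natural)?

Under do(Drops=4), the mechanism Drops := -2·Traffic + 3·Latency + 4 is discarded; Drops is fixed at 4.
Latency = 1 if Traffic >= -2 else 4  [with Traffic=1]  = 1
Retries = 2·Drops + 3·Latency - 5  [with Drops=4, Latency=1]  = 6
Jitter = -3·Retries + 1  [with Retries=6]  = -17
Without intervention: Latency = 1 if Traffic >= -2 else 4  [with Traffic=1]  = 1; Drops = -2·Traffic + 3·Latency + 4  [with Traffic=1, Latency=1]  = 5; Retries = 2·Drops + 3·Latency - 5  [with Drops=5, Latency=1]  = 8; Jitter = -3·Retries + 1  [with Retries=8]  = -23.
Change = -17 − (-23) = 6.

6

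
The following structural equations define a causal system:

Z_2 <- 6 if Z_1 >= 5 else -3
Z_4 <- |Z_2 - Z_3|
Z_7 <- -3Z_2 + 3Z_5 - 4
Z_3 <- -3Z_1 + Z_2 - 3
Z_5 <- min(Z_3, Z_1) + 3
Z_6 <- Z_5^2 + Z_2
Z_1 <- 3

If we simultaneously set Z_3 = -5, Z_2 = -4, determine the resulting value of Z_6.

0

Setting Z_3 = -5, Z_2 = -4 by intervention discards those variables' equations.
Z_5 = min(Z_3, Z_1) + 3  [with Z_3=-5, Z_1=3]  = -2
Z_6 = Z_5^2 + Z_2  [with Z_5=-2, Z_2=-4]  = 0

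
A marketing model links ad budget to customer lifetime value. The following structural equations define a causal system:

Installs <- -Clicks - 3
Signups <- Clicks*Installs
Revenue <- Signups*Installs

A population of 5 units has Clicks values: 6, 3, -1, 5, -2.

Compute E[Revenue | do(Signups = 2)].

-10.4

Every unit gets Signups=2 under the intervention. Revenue values become -18, -12, -4, -16, -2; E[Revenue|do(Signups=2)] = -10.4.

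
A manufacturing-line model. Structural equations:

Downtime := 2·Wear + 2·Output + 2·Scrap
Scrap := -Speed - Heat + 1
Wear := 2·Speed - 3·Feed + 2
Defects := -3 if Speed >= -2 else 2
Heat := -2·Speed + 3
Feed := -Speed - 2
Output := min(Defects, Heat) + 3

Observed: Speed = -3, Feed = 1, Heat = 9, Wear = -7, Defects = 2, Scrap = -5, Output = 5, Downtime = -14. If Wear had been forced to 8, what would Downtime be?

16

do(Wear=8) replaces the equation Wear := 2·Speed - 3·Feed + 2 with the constant Wear = 8.
Heat = -2·Speed + 3  [with Speed=-3]  = 9
Defects = -3 if Speed >= -2 else 2  [with Speed=-3]  = 2
Scrap = -Speed - Heat + 1  [with Speed=-3, Heat=9]  = -5
Output = min(Defects, Heat) + 3  [with Defects=2, Heat=9]  = 5
Downtime = 2·Wear + 2·Output + 2·Scrap  [with Wear=8, Output=5, Scrap=-5]  = 16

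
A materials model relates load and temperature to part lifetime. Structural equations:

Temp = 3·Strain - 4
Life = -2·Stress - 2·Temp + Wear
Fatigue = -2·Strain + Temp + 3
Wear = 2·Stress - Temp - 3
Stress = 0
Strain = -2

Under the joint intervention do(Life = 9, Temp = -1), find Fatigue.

Under do(Life = 9, Temp = -1), each intervened variable's structural equation is replaced by its fixed value.
Fatigue = -2·Strain + Temp + 3  [with Strain=-2, Temp=-1]  = 6

6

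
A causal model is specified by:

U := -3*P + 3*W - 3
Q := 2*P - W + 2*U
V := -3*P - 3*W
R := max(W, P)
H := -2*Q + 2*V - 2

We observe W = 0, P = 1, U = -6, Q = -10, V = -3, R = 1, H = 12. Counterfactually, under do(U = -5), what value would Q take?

-8

The intervention breaks the incoming arrows to U: U := -3*P + 3*W - 3 no longer applies, and U = -5.
Q = 2*P - W + 2*U  [with P=1, W=0, U=-5]  = -8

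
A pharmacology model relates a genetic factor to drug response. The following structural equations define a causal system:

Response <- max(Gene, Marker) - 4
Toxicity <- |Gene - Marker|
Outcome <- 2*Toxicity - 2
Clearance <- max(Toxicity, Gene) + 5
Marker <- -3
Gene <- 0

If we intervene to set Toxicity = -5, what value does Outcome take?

Under do(Toxicity=-5), the mechanism Toxicity <- |Gene - Marker| is discarded; Toxicity is fixed at -5.
Outcome = 2*Toxicity - 2  [with Toxicity=-5]  = -12

-12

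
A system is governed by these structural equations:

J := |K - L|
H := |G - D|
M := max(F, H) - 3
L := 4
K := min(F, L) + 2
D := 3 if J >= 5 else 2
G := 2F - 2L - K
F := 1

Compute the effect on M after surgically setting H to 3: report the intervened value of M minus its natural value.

do(H=3) replaces the equation H := |G - D| with the constant H = 3.
M = max(F, H) - 3  [with F=1, H=3]  = 0
Without intervention: K = min(F, L) + 2  [with F=1, L=4]  = 3; G = 2F - 2L - K  [with F=1, L=4, K=3]  = -9; J = |K - L|  [with K=3, L=4]  = 1; D = 3 if J >= 5 else 2  [with J=1]  = 2; H = |G - D|  [with G=-9, D=2]  = 11; M = max(F, H) - 3  [with F=1, H=11]  = 8.
Change = 0 − 8 = -8.

-8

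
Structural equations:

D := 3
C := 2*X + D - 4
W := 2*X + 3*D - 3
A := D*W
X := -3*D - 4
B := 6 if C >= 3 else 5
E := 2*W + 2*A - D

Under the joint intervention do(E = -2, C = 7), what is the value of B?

Under do(E = -2, C = 7), each intervened variable's structural equation is replaced by its fixed value.
B = 6 if C >= 3 else 5  [with C=7]  = 6

6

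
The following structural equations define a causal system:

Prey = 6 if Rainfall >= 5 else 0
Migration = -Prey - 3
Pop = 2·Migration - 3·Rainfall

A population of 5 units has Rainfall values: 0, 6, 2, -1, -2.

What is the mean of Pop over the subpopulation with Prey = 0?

-5.25

Conditioning on Prey=0 selects the 4 unit(s) with Rainfall ∈ {0, 2, -1, -2}. Their Pop values: -6, -12, -3, 0. Mean = -5.25.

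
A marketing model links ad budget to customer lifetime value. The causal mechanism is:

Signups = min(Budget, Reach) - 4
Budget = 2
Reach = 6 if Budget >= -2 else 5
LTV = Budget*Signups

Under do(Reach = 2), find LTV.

Under do(Reach=2), the mechanism Reach = 6 if Budget >= -2 else 5 is discarded; Reach is fixed at 2.
Signups = min(Budget, Reach) - 4  [with Budget=2, Reach=2]  = -2
LTV = Budget*Signups  [with Budget=2, Signups=-2]  = -4

-4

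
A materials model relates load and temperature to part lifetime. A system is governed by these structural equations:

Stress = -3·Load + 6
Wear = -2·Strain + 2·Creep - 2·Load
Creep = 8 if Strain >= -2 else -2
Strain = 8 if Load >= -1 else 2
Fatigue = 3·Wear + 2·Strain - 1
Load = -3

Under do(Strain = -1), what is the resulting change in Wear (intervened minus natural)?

6

do(Strain=-1) replaces the equation Strain = 8 if Load >= -1 else 2 with the constant Strain = -1.
Creep = 8 if Strain >= -2 else -2  [with Strain=-1]  = 8
Wear = -2·Strain + 2·Creep - 2·Load  [with Strain=-1, Creep=8, Load=-3]  = 24
Without intervention: Strain = 8 if Load >= -1 else 2  [with Load=-3]  = 2; Creep = 8 if Strain >= -2 else -2  [with Strain=2]  = 8; Wear = -2·Strain + 2·Creep - 2·Load  [with Strain=2, Creep=8, Load=-3]  = 18.
Change = 24 − 18 = 6.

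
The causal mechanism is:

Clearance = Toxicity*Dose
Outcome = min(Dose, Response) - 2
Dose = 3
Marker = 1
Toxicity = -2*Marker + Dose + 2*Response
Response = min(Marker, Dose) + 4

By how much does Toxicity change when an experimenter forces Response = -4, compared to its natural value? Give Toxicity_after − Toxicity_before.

-18

The intervention breaks the incoming arrows to Response: Response = min(Marker, Dose) + 4 no longer applies, and Response = -4.
Toxicity = -2*Marker + Dose + 2*Response  [with Marker=1, Dose=3, Response=-4]  = -7
Without intervention: Response = min(Marker, Dose) + 4  [with Marker=1, Dose=3]  = 5; Toxicity = -2*Marker + Dose + 2*Response  [with Marker=1, Dose=3, Response=5]  = 11.
Change = -7 − 11 = -18.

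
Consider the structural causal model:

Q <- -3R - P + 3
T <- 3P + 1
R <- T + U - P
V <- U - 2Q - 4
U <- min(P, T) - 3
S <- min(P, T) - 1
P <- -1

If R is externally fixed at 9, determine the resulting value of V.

The intervention breaks the incoming arrows to R: R <- T + U - P no longer applies, and R = 9.
T = 3P + 1  [with P=-1]  = -2
U = min(P, T) - 3  [with P=-1, T=-2]  = -5
Q = -3R - P + 3  [with R=9, P=-1]  = -23
V = U - 2Q - 4  [with U=-5, Q=-23]  = 37

37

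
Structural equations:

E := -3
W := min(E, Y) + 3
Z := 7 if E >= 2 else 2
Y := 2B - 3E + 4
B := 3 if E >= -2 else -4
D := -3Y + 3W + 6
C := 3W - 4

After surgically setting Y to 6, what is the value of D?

The intervention breaks the incoming arrows to Y: Y := 2B - 3E + 4 no longer applies, and Y = 6.
W = min(E, Y) + 3  [with E=-3, Y=6]  = 0
D = -3Y + 3W + 6  [with Y=6, W=0]  = -12

-12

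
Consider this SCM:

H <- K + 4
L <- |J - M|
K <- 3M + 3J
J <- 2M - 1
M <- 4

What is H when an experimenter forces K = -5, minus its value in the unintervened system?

do(K=-5) replaces the equation K <- 3M + 3J with the constant K = -5.
H = K + 4  [with K=-5]  = -1
Without intervention: J = 2M - 1  [with M=4]  = 7; K = 3M + 3J  [with M=4, J=7]  = 33; H = K + 4  [with K=33]  = 37.
Change = -1 − 37 = -38.

-38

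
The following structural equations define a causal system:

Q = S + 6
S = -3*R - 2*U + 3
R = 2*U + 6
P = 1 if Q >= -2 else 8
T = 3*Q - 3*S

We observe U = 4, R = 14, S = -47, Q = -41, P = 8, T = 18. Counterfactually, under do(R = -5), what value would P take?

do(R=-5) replaces the equation R = 2*U + 6 with the constant R = -5.
S = -3*R - 2*U + 3  [with R=-5, U=4]  = 10
Q = S + 6  [with S=10]  = 16
P = 1 if Q >= -2 else 8  [with Q=16]  = 1

1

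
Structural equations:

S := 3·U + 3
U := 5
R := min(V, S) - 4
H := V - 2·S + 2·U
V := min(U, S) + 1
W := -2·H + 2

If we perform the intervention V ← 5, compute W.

do(V=5) replaces the equation V := min(U, S) + 1 with the constant V = 5.
S = 3·U + 3  [with U=5]  = 18
H = V - 2·S + 2·U  [with V=5, S=18, U=5]  = -21
W = -2·H + 2  [with H=-21]  = 44

44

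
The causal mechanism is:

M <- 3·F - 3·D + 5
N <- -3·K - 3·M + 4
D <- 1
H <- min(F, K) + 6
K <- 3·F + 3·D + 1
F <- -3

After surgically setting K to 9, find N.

-2

The intervention breaks the incoming arrows to K: K <- 3·F + 3·D + 1 no longer applies, and K = 9.
M = 3·F - 3·D + 5  [with F=-3, D=1]  = -7
N = -3·K - 3·M + 4  [with K=9, M=-7]  = -2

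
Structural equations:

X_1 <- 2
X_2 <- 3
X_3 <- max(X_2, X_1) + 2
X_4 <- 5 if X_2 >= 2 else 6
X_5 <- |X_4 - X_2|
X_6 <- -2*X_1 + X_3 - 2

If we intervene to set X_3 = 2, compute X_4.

The intervention breaks the incoming arrows to X_3: X_3 <- max(X_2, X_1) + 2 no longer applies, and X_3 = 2.
X_4 is not downstream of the intervention, so its value is determined by the original equations.
X_4 = 5 if X_2 >= 2 else 6  [with X_2=3]  = 5

5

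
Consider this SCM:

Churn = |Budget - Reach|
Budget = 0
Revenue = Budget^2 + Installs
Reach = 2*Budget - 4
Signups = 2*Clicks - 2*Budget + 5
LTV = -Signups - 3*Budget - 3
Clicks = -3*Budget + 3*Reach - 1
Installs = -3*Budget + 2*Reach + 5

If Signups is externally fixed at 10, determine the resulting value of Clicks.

-13

do(Signups=10) replaces the equation Signups = 2*Clicks - 2*Budget + 5 with the constant Signups = 10.
Clicks is not downstream of the intervention, so its value is determined by the original equations.
Reach = 2*Budget - 4  [with Budget=0]  = -4
Clicks = -3*Budget + 3*Reach - 1  [with Budget=0, Reach=-4]  = -13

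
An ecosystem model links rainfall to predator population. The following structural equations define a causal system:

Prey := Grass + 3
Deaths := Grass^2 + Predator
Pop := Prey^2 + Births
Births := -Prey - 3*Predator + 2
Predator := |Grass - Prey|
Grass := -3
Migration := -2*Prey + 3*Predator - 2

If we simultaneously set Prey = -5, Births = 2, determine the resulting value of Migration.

The joint intervention fixes Prey = -5, Births = 2, removing each variable's own equation.
Predator = |Grass - Prey|  [with Grass=-3, Prey=-5]  = 2
Migration = -2*Prey + 3*Predator - 2  [with Prey=-5, Predator=2]  = 14

14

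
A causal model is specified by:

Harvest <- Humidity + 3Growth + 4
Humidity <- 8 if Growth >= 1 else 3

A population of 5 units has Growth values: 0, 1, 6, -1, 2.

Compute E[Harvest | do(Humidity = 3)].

Every unit gets Humidity=3 under the intervention. Harvest values become 7, 10, 25, 4, 13; E[Harvest|do(Humidity=3)] = 11.8.

11.8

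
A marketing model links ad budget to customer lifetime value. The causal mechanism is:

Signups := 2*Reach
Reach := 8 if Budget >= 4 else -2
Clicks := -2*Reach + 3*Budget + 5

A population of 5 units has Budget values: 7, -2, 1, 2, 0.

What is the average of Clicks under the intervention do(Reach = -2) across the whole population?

Under do(Reach=-2), Reach's equation is replaced by Reach=-2 for every unit. Per-unit Clicks: 30, 3, 12, 15, 9. Mean = 13.8.

13.8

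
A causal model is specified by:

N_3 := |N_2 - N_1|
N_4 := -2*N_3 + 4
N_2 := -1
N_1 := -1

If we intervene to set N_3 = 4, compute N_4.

The intervention breaks the incoming arrows to N_3: N_3 := |N_2 - N_1| no longer applies, and N_3 = 4.
N_4 = -2*N_3 + 4  [with N_3=4]  = -4

-4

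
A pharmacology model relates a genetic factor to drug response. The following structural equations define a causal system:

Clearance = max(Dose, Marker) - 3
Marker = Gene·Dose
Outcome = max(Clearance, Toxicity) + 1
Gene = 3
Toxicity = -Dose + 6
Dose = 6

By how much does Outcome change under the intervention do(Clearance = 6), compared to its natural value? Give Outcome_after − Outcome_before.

-9

The intervention breaks the incoming arrows to Clearance: Clearance = max(Dose, Marker) - 3 no longer applies, and Clearance = 6.
Toxicity = -Dose + 6  [with Dose=6]  = 0
Outcome = max(Clearance, Toxicity) + 1  [with Clearance=6, Toxicity=0]  = 7
Without intervention: Marker = Gene·Dose  [with Gene=3, Dose=6]  = 18; Toxicity = -Dose + 6  [with Dose=6]  = 0; Clearance = max(Dose, Marker) - 3  [with Dose=6, Marker=18]  = 15; Outcome = max(Clearance, Toxicity) + 1  [with Clearance=15, Toxicity=0]  = 16.
Change = 7 − 16 = -9.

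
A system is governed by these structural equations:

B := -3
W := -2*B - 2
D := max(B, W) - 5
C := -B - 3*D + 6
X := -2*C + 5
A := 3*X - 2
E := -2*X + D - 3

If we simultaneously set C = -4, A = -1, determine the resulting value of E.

Setting C = -4, A = -1 by intervention discards those variables' equations.
W = -2*B - 2  [with B=-3]  = 4
D = max(B, W) - 5  [with B=-3, W=4]  = -1
X = -2*C + 5  [with C=-4]  = 13
E = -2*X + D - 3  [with X=13, D=-1]  = -30

-30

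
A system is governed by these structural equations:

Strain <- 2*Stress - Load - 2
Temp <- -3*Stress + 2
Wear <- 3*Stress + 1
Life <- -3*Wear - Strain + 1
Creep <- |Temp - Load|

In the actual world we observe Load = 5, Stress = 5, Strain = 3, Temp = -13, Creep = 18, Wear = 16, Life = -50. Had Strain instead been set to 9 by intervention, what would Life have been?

The intervention breaks the incoming arrows to Strain: Strain <- 2*Stress - Load - 2 no longer applies, and Strain = 9.
Wear = 3*Stress + 1  [with Stress=5]  = 16
Life = -3*Wear - Strain + 1  [with Wear=16, Strain=9]  = -56

-56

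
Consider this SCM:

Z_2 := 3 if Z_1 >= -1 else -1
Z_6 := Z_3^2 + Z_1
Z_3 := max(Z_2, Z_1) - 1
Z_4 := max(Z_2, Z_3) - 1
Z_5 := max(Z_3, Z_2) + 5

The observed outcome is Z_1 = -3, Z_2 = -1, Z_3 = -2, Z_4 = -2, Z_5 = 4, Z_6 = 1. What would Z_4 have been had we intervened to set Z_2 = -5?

-5

Under do(Z_2=-5), the mechanism Z_2 := 3 if Z_1 >= -1 else -1 is discarded; Z_2 is fixed at -5.
Z_3 = max(Z_2, Z_1) - 1  [with Z_2=-5, Z_1=-3]  = -4
Z_4 = max(Z_2, Z_3) - 1  [with Z_2=-5, Z_3=-4]  = -5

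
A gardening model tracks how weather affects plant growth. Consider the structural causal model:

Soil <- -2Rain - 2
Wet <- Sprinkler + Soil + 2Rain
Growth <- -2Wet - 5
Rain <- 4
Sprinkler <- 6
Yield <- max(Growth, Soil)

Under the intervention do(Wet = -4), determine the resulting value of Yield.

Under do(Wet=-4), the mechanism Wet <- Sprinkler + Soil + 2Rain is discarded; Wet is fixed at -4.
Soil = -2Rain - 2  [with Rain=4]  = -10
Growth = -2Wet - 5  [with Wet=-4]  = 3
Yield = max(Growth, Soil)  [with Growth=3, Soil=-10]  = 3

3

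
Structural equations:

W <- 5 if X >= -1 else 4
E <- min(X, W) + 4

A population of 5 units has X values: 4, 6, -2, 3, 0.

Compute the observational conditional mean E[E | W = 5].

7

Conditioning on W=5 selects the 4 unit(s) with X ∈ {4, 6, 3, 0}. Their E values: 8, 9, 7, 4. Mean = 7.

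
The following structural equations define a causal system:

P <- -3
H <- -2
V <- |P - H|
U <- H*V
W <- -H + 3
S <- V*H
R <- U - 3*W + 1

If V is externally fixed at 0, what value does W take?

5

do(V=0) replaces the equation V <- |P - H| with the constant V = 0.
W is not downstream of the intervention, so its value is determined by the original equations.
W = -H + 3  [with H=-2]  = 5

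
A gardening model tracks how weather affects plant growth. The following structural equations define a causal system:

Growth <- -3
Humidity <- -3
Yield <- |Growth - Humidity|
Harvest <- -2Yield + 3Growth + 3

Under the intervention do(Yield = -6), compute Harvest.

The intervention breaks the incoming arrows to Yield: Yield <- |Growth - Humidity| no longer applies, and Yield = -6.
Harvest = -2Yield + 3Growth + 3  [with Yield=-6, Growth=-3]  = 6

6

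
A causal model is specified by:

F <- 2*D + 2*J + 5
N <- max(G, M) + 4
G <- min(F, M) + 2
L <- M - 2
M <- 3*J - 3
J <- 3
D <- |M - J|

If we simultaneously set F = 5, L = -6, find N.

Under do(F = 5, L = -6), each intervened variable's structural equation is replaced by its fixed value.
M = 3*J - 3  [with J=3]  = 6
G = min(F, M) + 2  [with F=5, M=6]  = 7
N = max(G, M) + 4  [with G=7, M=6]  = 11

11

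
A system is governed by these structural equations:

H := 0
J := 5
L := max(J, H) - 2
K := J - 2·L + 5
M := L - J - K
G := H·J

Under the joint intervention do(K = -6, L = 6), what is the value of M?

7

The joint intervention fixes K = -6, L = 6, removing each variable's own equation.
M = L - J - K  [with L=6, J=5, K=-6]  = 7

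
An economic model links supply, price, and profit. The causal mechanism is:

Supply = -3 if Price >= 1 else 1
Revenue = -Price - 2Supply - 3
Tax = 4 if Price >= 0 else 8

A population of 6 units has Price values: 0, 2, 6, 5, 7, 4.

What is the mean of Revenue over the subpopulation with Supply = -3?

-1.8

E[Revenue|Supply=-3] averages over only the 5 units with Supply=-3 (Price = 2, 6, 5, 7, 4): Revenue = 1, -3, -2, -4, -1, mean -1.8.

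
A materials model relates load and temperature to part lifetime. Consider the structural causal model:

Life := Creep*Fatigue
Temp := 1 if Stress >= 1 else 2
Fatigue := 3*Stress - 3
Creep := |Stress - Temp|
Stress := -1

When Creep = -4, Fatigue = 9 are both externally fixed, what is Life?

-36

Setting Creep = -4, Fatigue = 9 by intervention discards those variables' equations.
Life = Creep*Fatigue  [with Creep=-4, Fatigue=9]  = -36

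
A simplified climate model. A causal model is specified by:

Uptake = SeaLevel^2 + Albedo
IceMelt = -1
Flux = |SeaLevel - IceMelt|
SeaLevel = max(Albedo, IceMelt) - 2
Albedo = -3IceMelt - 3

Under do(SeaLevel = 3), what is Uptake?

do(SeaLevel=3) replaces the equation SeaLevel = max(Albedo, IceMelt) - 2 with the constant SeaLevel = 3.
Albedo = -3IceMelt - 3  [with IceMelt=-1]  = 0
Uptake = SeaLevel^2 + Albedo  [with SeaLevel=3, Albedo=0]  = 9

9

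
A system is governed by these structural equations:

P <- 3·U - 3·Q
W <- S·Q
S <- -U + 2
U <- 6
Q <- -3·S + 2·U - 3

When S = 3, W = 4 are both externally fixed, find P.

18

The joint intervention fixes S = 3, W = 4, removing each variable's own equation.
Q = -3·S + 2·U - 3  [with S=3, U=6]  = 0
P = 3·U - 3·Q  [with U=6, Q=0]  = 18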